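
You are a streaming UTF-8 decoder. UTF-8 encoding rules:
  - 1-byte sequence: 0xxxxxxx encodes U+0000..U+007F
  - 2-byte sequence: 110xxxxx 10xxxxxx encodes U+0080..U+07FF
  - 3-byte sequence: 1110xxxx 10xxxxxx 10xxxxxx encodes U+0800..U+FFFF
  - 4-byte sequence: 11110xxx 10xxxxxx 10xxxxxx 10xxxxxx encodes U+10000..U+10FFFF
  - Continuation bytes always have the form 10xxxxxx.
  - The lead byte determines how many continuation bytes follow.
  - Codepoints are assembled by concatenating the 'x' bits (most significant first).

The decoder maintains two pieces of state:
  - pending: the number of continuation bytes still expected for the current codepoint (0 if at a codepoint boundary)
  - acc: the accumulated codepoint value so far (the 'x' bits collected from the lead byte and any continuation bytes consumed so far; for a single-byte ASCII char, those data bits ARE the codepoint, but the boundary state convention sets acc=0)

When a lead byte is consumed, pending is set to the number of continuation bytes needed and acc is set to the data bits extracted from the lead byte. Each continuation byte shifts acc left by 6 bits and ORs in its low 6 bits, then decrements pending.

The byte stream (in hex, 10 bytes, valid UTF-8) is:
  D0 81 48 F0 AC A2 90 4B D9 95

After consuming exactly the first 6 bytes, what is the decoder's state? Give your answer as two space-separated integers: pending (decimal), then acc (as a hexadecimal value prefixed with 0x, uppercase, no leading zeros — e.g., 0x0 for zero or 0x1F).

Byte[0]=D0: 2-byte lead. pending=1, acc=0x10
Byte[1]=81: continuation. acc=(acc<<6)|0x01=0x401, pending=0
Byte[2]=48: 1-byte. pending=0, acc=0x0
Byte[3]=F0: 4-byte lead. pending=3, acc=0x0
Byte[4]=AC: continuation. acc=(acc<<6)|0x2C=0x2C, pending=2
Byte[5]=A2: continuation. acc=(acc<<6)|0x22=0xB22, pending=1

Answer: 1 0xB22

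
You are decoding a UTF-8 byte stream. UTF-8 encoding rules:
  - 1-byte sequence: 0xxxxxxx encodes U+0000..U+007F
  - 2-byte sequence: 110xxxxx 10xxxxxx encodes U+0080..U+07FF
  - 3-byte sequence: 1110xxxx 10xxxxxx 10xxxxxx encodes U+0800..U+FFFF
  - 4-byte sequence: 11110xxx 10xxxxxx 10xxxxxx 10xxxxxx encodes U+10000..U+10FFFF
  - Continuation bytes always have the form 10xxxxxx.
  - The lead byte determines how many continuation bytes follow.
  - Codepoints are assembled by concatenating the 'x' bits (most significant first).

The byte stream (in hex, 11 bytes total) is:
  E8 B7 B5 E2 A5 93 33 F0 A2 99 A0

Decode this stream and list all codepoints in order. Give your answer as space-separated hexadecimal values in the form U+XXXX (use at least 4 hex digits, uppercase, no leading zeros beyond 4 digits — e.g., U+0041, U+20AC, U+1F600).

Answer: U+8DF5 U+2953 U+0033 U+22660

Derivation:
Byte[0]=E8: 3-byte lead, need 2 cont bytes. acc=0x8
Byte[1]=B7: continuation. acc=(acc<<6)|0x37=0x237
Byte[2]=B5: continuation. acc=(acc<<6)|0x35=0x8DF5
Completed: cp=U+8DF5 (starts at byte 0)
Byte[3]=E2: 3-byte lead, need 2 cont bytes. acc=0x2
Byte[4]=A5: continuation. acc=(acc<<6)|0x25=0xA5
Byte[5]=93: continuation. acc=(acc<<6)|0x13=0x2953
Completed: cp=U+2953 (starts at byte 3)
Byte[6]=33: 1-byte ASCII. cp=U+0033
Byte[7]=F0: 4-byte lead, need 3 cont bytes. acc=0x0
Byte[8]=A2: continuation. acc=(acc<<6)|0x22=0x22
Byte[9]=99: continuation. acc=(acc<<6)|0x19=0x899
Byte[10]=A0: continuation. acc=(acc<<6)|0x20=0x22660
Completed: cp=U+22660 (starts at byte 7)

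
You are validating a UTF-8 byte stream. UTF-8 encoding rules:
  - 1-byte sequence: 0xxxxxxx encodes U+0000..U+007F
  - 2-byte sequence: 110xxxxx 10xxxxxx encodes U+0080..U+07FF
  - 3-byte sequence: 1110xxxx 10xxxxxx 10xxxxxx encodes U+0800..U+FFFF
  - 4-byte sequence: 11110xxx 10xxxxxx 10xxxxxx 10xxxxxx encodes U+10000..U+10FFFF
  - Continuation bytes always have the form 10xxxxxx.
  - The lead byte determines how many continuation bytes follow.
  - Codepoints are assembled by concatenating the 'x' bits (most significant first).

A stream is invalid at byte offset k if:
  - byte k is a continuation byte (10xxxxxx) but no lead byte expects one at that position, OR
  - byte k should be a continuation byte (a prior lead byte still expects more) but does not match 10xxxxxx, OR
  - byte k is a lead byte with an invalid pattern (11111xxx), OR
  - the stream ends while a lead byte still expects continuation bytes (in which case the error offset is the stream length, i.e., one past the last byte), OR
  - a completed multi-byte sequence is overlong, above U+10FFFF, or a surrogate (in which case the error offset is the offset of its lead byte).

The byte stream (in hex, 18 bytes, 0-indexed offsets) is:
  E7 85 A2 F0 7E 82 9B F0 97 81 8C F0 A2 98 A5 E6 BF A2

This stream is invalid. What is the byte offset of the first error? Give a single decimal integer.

Byte[0]=E7: 3-byte lead, need 2 cont bytes. acc=0x7
Byte[1]=85: continuation. acc=(acc<<6)|0x05=0x1C5
Byte[2]=A2: continuation. acc=(acc<<6)|0x22=0x7162
Completed: cp=U+7162 (starts at byte 0)
Byte[3]=F0: 4-byte lead, need 3 cont bytes. acc=0x0
Byte[4]=7E: expected 10xxxxxx continuation. INVALID

Answer: 4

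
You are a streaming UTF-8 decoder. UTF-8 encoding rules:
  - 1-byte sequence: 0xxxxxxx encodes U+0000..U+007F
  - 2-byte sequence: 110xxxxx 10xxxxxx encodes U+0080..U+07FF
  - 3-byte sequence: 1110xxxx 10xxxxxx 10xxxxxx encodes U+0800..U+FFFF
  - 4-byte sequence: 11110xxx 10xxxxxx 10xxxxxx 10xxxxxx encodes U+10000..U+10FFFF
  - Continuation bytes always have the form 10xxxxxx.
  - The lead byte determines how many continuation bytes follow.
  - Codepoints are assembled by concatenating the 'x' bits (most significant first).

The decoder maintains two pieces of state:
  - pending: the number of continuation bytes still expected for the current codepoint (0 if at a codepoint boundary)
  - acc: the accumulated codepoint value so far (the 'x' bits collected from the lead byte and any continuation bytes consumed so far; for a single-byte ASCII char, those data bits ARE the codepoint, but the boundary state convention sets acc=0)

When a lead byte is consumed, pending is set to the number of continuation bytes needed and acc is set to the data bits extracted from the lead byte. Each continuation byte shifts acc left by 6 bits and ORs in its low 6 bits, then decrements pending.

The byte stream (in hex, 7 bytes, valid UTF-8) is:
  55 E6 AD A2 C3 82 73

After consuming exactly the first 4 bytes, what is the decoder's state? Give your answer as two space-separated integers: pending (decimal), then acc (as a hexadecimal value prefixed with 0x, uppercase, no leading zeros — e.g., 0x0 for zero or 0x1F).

Answer: 0 0x6B62

Derivation:
Byte[0]=55: 1-byte. pending=0, acc=0x0
Byte[1]=E6: 3-byte lead. pending=2, acc=0x6
Byte[2]=AD: continuation. acc=(acc<<6)|0x2D=0x1AD, pending=1
Byte[3]=A2: continuation. acc=(acc<<6)|0x22=0x6B62, pending=0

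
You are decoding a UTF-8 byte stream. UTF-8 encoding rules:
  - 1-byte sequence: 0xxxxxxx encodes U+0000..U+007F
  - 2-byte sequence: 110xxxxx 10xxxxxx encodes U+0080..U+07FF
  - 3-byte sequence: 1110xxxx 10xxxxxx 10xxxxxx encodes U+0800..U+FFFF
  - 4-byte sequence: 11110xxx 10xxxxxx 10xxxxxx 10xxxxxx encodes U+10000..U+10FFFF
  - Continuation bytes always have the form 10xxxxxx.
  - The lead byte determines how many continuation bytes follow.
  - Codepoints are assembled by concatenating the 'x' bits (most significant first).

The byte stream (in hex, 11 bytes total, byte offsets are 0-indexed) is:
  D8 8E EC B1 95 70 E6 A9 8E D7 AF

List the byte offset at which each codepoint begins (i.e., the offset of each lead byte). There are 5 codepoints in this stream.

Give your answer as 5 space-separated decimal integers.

Byte[0]=D8: 2-byte lead, need 1 cont bytes. acc=0x18
Byte[1]=8E: continuation. acc=(acc<<6)|0x0E=0x60E
Completed: cp=U+060E (starts at byte 0)
Byte[2]=EC: 3-byte lead, need 2 cont bytes. acc=0xC
Byte[3]=B1: continuation. acc=(acc<<6)|0x31=0x331
Byte[4]=95: continuation. acc=(acc<<6)|0x15=0xCC55
Completed: cp=U+CC55 (starts at byte 2)
Byte[5]=70: 1-byte ASCII. cp=U+0070
Byte[6]=E6: 3-byte lead, need 2 cont bytes. acc=0x6
Byte[7]=A9: continuation. acc=(acc<<6)|0x29=0x1A9
Byte[8]=8E: continuation. acc=(acc<<6)|0x0E=0x6A4E
Completed: cp=U+6A4E (starts at byte 6)
Byte[9]=D7: 2-byte lead, need 1 cont bytes. acc=0x17
Byte[10]=AF: continuation. acc=(acc<<6)|0x2F=0x5EF
Completed: cp=U+05EF (starts at byte 9)

Answer: 0 2 5 6 9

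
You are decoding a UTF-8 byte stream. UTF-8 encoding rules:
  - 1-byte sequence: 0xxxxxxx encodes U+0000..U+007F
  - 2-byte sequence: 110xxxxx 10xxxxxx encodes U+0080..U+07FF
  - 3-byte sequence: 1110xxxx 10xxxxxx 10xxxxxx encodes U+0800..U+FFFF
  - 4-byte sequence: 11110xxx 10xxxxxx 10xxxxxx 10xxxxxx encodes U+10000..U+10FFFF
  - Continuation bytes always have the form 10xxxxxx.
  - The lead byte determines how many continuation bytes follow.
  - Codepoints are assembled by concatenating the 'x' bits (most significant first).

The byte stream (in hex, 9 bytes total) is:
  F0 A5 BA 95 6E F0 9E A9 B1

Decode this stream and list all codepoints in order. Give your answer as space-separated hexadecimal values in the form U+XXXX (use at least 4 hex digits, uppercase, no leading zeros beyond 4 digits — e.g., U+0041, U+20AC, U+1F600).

Answer: U+25E95 U+006E U+1EA71

Derivation:
Byte[0]=F0: 4-byte lead, need 3 cont bytes. acc=0x0
Byte[1]=A5: continuation. acc=(acc<<6)|0x25=0x25
Byte[2]=BA: continuation. acc=(acc<<6)|0x3A=0x97A
Byte[3]=95: continuation. acc=(acc<<6)|0x15=0x25E95
Completed: cp=U+25E95 (starts at byte 0)
Byte[4]=6E: 1-byte ASCII. cp=U+006E
Byte[5]=F0: 4-byte lead, need 3 cont bytes. acc=0x0
Byte[6]=9E: continuation. acc=(acc<<6)|0x1E=0x1E
Byte[7]=A9: continuation. acc=(acc<<6)|0x29=0x7A9
Byte[8]=B1: continuation. acc=(acc<<6)|0x31=0x1EA71
Completed: cp=U+1EA71 (starts at byte 5)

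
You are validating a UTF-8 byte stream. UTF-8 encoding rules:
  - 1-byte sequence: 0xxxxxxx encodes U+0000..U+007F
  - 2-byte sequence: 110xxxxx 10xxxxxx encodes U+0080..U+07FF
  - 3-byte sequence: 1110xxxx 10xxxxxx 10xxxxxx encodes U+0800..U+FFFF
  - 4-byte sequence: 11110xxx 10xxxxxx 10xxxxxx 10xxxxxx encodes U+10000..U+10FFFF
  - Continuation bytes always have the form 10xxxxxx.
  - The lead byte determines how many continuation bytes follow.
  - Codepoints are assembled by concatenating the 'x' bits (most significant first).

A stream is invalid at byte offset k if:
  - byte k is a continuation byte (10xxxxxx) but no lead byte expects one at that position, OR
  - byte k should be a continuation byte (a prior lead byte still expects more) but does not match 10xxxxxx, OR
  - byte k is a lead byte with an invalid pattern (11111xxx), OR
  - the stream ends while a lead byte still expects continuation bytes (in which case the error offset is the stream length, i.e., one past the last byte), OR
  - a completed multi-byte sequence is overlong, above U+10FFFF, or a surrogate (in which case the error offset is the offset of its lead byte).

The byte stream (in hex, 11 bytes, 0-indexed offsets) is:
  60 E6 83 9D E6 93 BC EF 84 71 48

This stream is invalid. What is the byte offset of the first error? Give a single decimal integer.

Answer: 9

Derivation:
Byte[0]=60: 1-byte ASCII. cp=U+0060
Byte[1]=E6: 3-byte lead, need 2 cont bytes. acc=0x6
Byte[2]=83: continuation. acc=(acc<<6)|0x03=0x183
Byte[3]=9D: continuation. acc=(acc<<6)|0x1D=0x60DD
Completed: cp=U+60DD (starts at byte 1)
Byte[4]=E6: 3-byte lead, need 2 cont bytes. acc=0x6
Byte[5]=93: continuation. acc=(acc<<6)|0x13=0x193
Byte[6]=BC: continuation. acc=(acc<<6)|0x3C=0x64FC
Completed: cp=U+64FC (starts at byte 4)
Byte[7]=EF: 3-byte lead, need 2 cont bytes. acc=0xF
Byte[8]=84: continuation. acc=(acc<<6)|0x04=0x3C4
Byte[9]=71: expected 10xxxxxx continuation. INVALID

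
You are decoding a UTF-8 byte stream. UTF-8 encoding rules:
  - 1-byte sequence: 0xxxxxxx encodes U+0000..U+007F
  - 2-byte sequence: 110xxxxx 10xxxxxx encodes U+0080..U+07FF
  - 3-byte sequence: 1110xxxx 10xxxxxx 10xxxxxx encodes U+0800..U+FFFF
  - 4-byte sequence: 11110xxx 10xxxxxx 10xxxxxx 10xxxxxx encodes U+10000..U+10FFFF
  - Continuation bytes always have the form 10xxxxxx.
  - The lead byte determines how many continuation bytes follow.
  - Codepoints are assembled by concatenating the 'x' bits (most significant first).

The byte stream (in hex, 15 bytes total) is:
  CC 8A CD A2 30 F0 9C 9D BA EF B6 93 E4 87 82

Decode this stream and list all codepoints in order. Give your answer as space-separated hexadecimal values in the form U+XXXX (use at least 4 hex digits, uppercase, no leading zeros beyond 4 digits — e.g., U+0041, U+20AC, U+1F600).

Byte[0]=CC: 2-byte lead, need 1 cont bytes. acc=0xC
Byte[1]=8A: continuation. acc=(acc<<6)|0x0A=0x30A
Completed: cp=U+030A (starts at byte 0)
Byte[2]=CD: 2-byte lead, need 1 cont bytes. acc=0xD
Byte[3]=A2: continuation. acc=(acc<<6)|0x22=0x362
Completed: cp=U+0362 (starts at byte 2)
Byte[4]=30: 1-byte ASCII. cp=U+0030
Byte[5]=F0: 4-byte lead, need 3 cont bytes. acc=0x0
Byte[6]=9C: continuation. acc=(acc<<6)|0x1C=0x1C
Byte[7]=9D: continuation. acc=(acc<<6)|0x1D=0x71D
Byte[8]=BA: continuation. acc=(acc<<6)|0x3A=0x1C77A
Completed: cp=U+1C77A (starts at byte 5)
Byte[9]=EF: 3-byte lead, need 2 cont bytes. acc=0xF
Byte[10]=B6: continuation. acc=(acc<<6)|0x36=0x3F6
Byte[11]=93: continuation. acc=(acc<<6)|0x13=0xFD93
Completed: cp=U+FD93 (starts at byte 9)
Byte[12]=E4: 3-byte lead, need 2 cont bytes. acc=0x4
Byte[13]=87: continuation. acc=(acc<<6)|0x07=0x107
Byte[14]=82: continuation. acc=(acc<<6)|0x02=0x41C2
Completed: cp=U+41C2 (starts at byte 12)

Answer: U+030A U+0362 U+0030 U+1C77A U+FD93 U+41C2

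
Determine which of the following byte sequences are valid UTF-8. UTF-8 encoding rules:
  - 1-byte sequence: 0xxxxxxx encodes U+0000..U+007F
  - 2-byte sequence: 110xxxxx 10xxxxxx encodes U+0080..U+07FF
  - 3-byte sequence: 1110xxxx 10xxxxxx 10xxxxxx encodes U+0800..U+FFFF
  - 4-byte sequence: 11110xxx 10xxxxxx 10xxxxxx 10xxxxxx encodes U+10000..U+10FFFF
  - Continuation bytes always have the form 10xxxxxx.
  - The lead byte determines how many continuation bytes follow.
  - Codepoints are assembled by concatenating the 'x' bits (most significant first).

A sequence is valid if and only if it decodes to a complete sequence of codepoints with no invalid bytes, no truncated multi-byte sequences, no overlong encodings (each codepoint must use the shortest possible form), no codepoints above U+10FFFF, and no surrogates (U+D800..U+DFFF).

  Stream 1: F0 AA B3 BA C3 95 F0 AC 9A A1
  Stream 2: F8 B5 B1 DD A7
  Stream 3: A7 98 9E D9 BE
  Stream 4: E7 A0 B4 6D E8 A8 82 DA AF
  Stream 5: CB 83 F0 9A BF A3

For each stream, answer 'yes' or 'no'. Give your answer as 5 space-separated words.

Stream 1: decodes cleanly. VALID
Stream 2: error at byte offset 0. INVALID
Stream 3: error at byte offset 0. INVALID
Stream 4: decodes cleanly. VALID
Stream 5: decodes cleanly. VALID

Answer: yes no no yes yes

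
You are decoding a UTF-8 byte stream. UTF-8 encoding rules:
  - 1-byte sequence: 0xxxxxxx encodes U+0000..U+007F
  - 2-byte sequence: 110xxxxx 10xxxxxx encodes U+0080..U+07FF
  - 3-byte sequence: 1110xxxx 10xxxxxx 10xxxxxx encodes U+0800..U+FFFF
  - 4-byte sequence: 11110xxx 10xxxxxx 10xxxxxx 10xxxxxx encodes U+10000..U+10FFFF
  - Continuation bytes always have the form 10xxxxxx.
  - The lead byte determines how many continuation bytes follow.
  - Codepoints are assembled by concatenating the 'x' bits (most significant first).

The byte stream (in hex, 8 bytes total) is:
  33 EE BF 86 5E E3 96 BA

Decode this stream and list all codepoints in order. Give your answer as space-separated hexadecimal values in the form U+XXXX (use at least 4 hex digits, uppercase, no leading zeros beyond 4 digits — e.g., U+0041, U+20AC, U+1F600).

Answer: U+0033 U+EFC6 U+005E U+35BA

Derivation:
Byte[0]=33: 1-byte ASCII. cp=U+0033
Byte[1]=EE: 3-byte lead, need 2 cont bytes. acc=0xE
Byte[2]=BF: continuation. acc=(acc<<6)|0x3F=0x3BF
Byte[3]=86: continuation. acc=(acc<<6)|0x06=0xEFC6
Completed: cp=U+EFC6 (starts at byte 1)
Byte[4]=5E: 1-byte ASCII. cp=U+005E
Byte[5]=E3: 3-byte lead, need 2 cont bytes. acc=0x3
Byte[6]=96: continuation. acc=(acc<<6)|0x16=0xD6
Byte[7]=BA: continuation. acc=(acc<<6)|0x3A=0x35BA
Completed: cp=U+35BA (starts at byte 5)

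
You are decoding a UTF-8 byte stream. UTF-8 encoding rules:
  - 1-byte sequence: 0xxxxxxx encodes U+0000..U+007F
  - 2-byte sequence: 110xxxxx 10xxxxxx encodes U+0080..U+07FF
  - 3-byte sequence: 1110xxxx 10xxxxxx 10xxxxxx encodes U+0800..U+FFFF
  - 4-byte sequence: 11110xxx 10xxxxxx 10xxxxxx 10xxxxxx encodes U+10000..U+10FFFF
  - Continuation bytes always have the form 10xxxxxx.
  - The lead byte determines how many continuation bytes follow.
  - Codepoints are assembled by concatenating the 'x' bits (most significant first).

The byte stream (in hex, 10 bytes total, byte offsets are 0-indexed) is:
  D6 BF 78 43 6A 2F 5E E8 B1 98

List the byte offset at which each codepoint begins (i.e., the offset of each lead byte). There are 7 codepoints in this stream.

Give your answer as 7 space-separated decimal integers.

Byte[0]=D6: 2-byte lead, need 1 cont bytes. acc=0x16
Byte[1]=BF: continuation. acc=(acc<<6)|0x3F=0x5BF
Completed: cp=U+05BF (starts at byte 0)
Byte[2]=78: 1-byte ASCII. cp=U+0078
Byte[3]=43: 1-byte ASCII. cp=U+0043
Byte[4]=6A: 1-byte ASCII. cp=U+006A
Byte[5]=2F: 1-byte ASCII. cp=U+002F
Byte[6]=5E: 1-byte ASCII. cp=U+005E
Byte[7]=E8: 3-byte lead, need 2 cont bytes. acc=0x8
Byte[8]=B1: continuation. acc=(acc<<6)|0x31=0x231
Byte[9]=98: continuation. acc=(acc<<6)|0x18=0x8C58
Completed: cp=U+8C58 (starts at byte 7)

Answer: 0 2 3 4 5 6 7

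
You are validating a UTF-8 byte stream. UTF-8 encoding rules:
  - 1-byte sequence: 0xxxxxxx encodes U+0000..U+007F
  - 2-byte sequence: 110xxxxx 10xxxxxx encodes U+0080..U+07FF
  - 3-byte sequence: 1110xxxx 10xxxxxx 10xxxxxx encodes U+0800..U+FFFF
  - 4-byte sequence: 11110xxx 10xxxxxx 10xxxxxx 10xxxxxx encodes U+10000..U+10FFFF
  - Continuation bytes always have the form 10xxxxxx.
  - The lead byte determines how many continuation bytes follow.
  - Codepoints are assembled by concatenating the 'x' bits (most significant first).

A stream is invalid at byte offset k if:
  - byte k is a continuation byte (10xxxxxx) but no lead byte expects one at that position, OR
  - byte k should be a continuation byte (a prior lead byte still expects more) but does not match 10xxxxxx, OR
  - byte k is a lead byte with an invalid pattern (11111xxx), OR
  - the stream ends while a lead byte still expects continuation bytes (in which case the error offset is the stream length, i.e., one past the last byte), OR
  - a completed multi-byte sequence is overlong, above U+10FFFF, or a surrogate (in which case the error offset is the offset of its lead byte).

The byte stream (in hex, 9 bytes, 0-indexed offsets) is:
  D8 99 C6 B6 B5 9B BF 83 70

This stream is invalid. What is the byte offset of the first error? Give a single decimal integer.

Answer: 4

Derivation:
Byte[0]=D8: 2-byte lead, need 1 cont bytes. acc=0x18
Byte[1]=99: continuation. acc=(acc<<6)|0x19=0x619
Completed: cp=U+0619 (starts at byte 0)
Byte[2]=C6: 2-byte lead, need 1 cont bytes. acc=0x6
Byte[3]=B6: continuation. acc=(acc<<6)|0x36=0x1B6
Completed: cp=U+01B6 (starts at byte 2)
Byte[4]=B5: INVALID lead byte (not 0xxx/110x/1110/11110)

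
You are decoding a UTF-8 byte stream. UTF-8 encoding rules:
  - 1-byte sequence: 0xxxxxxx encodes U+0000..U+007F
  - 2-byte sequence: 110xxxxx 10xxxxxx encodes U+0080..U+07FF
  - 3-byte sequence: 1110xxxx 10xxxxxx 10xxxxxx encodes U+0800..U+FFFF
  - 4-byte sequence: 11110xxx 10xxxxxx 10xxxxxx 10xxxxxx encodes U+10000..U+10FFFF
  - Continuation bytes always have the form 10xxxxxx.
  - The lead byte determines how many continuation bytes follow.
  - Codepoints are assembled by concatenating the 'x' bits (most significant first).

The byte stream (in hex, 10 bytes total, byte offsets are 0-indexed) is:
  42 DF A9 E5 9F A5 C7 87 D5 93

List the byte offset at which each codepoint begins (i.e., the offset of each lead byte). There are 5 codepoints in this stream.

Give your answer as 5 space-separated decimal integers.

Answer: 0 1 3 6 8

Derivation:
Byte[0]=42: 1-byte ASCII. cp=U+0042
Byte[1]=DF: 2-byte lead, need 1 cont bytes. acc=0x1F
Byte[2]=A9: continuation. acc=(acc<<6)|0x29=0x7E9
Completed: cp=U+07E9 (starts at byte 1)
Byte[3]=E5: 3-byte lead, need 2 cont bytes. acc=0x5
Byte[4]=9F: continuation. acc=(acc<<6)|0x1F=0x15F
Byte[5]=A5: continuation. acc=(acc<<6)|0x25=0x57E5
Completed: cp=U+57E5 (starts at byte 3)
Byte[6]=C7: 2-byte lead, need 1 cont bytes. acc=0x7
Byte[7]=87: continuation. acc=(acc<<6)|0x07=0x1C7
Completed: cp=U+01C7 (starts at byte 6)
Byte[8]=D5: 2-byte lead, need 1 cont bytes. acc=0x15
Byte[9]=93: continuation. acc=(acc<<6)|0x13=0x553
Completed: cp=U+0553 (starts at byte 8)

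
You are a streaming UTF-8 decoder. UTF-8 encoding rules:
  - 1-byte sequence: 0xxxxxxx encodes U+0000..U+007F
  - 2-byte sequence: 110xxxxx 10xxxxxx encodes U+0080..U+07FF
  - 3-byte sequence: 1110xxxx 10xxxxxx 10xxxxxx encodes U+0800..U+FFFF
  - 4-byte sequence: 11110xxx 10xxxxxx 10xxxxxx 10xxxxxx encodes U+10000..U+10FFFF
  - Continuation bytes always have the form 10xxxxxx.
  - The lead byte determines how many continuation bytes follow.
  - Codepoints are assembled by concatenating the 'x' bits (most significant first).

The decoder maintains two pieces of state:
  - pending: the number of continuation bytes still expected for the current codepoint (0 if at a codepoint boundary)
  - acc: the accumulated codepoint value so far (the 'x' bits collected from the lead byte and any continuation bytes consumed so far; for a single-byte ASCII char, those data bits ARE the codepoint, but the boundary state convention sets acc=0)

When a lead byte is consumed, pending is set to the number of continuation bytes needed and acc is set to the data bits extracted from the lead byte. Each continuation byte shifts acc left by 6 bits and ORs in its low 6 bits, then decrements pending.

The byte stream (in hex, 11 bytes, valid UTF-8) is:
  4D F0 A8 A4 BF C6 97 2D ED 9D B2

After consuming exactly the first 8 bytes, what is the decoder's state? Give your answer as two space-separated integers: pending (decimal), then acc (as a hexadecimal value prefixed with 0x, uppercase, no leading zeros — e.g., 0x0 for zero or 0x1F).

Byte[0]=4D: 1-byte. pending=0, acc=0x0
Byte[1]=F0: 4-byte lead. pending=3, acc=0x0
Byte[2]=A8: continuation. acc=(acc<<6)|0x28=0x28, pending=2
Byte[3]=A4: continuation. acc=(acc<<6)|0x24=0xA24, pending=1
Byte[4]=BF: continuation. acc=(acc<<6)|0x3F=0x2893F, pending=0
Byte[5]=C6: 2-byte lead. pending=1, acc=0x6
Byte[6]=97: continuation. acc=(acc<<6)|0x17=0x197, pending=0
Byte[7]=2D: 1-byte. pending=0, acc=0x0

Answer: 0 0x0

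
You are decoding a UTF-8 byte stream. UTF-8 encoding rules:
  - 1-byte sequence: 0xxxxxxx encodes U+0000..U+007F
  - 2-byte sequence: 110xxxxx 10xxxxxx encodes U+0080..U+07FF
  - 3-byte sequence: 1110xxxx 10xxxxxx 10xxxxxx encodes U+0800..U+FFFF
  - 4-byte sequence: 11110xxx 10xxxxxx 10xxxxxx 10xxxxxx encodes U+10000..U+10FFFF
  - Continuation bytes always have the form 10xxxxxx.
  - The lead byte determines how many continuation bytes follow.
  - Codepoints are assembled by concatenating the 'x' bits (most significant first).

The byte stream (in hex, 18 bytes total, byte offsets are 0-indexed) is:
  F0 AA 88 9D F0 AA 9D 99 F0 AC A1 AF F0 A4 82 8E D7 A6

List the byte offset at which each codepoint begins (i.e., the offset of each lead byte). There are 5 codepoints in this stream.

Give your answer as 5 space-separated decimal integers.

Byte[0]=F0: 4-byte lead, need 3 cont bytes. acc=0x0
Byte[1]=AA: continuation. acc=(acc<<6)|0x2A=0x2A
Byte[2]=88: continuation. acc=(acc<<6)|0x08=0xA88
Byte[3]=9D: continuation. acc=(acc<<6)|0x1D=0x2A21D
Completed: cp=U+2A21D (starts at byte 0)
Byte[4]=F0: 4-byte lead, need 3 cont bytes. acc=0x0
Byte[5]=AA: continuation. acc=(acc<<6)|0x2A=0x2A
Byte[6]=9D: continuation. acc=(acc<<6)|0x1D=0xA9D
Byte[7]=99: continuation. acc=(acc<<6)|0x19=0x2A759
Completed: cp=U+2A759 (starts at byte 4)
Byte[8]=F0: 4-byte lead, need 3 cont bytes. acc=0x0
Byte[9]=AC: continuation. acc=(acc<<6)|0x2C=0x2C
Byte[10]=A1: continuation. acc=(acc<<6)|0x21=0xB21
Byte[11]=AF: continuation. acc=(acc<<6)|0x2F=0x2C86F
Completed: cp=U+2C86F (starts at byte 8)
Byte[12]=F0: 4-byte lead, need 3 cont bytes. acc=0x0
Byte[13]=A4: continuation. acc=(acc<<6)|0x24=0x24
Byte[14]=82: continuation. acc=(acc<<6)|0x02=0x902
Byte[15]=8E: continuation. acc=(acc<<6)|0x0E=0x2408E
Completed: cp=U+2408E (starts at byte 12)
Byte[16]=D7: 2-byte lead, need 1 cont bytes. acc=0x17
Byte[17]=A6: continuation. acc=(acc<<6)|0x26=0x5E6
Completed: cp=U+05E6 (starts at byte 16)

Answer: 0 4 8 12 16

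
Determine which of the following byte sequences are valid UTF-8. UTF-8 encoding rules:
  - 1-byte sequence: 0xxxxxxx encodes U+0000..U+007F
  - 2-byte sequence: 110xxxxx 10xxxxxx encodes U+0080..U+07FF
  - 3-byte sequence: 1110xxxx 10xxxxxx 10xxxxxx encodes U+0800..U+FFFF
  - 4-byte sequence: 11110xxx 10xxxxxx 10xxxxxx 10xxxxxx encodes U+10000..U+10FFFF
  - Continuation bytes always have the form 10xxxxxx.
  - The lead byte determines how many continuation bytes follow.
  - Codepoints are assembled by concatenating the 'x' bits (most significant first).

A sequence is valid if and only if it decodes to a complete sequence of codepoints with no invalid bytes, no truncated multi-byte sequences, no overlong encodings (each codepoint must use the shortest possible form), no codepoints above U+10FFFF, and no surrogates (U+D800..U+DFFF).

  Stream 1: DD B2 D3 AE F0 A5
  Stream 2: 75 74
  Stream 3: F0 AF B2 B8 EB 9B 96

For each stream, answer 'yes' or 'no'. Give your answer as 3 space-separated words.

Stream 1: error at byte offset 6. INVALID
Stream 2: decodes cleanly. VALID
Stream 3: decodes cleanly. VALID

Answer: no yes yes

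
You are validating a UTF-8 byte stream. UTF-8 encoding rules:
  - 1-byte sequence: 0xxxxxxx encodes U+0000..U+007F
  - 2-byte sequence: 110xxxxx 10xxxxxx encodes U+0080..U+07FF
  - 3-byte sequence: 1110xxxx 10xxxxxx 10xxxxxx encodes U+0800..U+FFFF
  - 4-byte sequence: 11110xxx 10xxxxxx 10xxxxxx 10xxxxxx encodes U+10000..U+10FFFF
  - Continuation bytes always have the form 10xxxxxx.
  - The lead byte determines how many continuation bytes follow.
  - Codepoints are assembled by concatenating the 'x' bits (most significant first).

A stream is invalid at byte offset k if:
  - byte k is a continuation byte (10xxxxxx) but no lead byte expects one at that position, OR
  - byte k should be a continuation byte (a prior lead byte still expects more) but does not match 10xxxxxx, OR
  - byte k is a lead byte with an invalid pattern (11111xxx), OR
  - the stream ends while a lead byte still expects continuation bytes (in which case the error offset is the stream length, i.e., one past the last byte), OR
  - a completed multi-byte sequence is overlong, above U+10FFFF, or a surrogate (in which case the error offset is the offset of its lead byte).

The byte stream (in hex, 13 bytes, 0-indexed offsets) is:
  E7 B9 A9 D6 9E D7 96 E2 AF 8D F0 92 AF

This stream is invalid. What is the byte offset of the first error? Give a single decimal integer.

Byte[0]=E7: 3-byte lead, need 2 cont bytes. acc=0x7
Byte[1]=B9: continuation. acc=(acc<<6)|0x39=0x1F9
Byte[2]=A9: continuation. acc=(acc<<6)|0x29=0x7E69
Completed: cp=U+7E69 (starts at byte 0)
Byte[3]=D6: 2-byte lead, need 1 cont bytes. acc=0x16
Byte[4]=9E: continuation. acc=(acc<<6)|0x1E=0x59E
Completed: cp=U+059E (starts at byte 3)
Byte[5]=D7: 2-byte lead, need 1 cont bytes. acc=0x17
Byte[6]=96: continuation. acc=(acc<<6)|0x16=0x5D6
Completed: cp=U+05D6 (starts at byte 5)
Byte[7]=E2: 3-byte lead, need 2 cont bytes. acc=0x2
Byte[8]=AF: continuation. acc=(acc<<6)|0x2F=0xAF
Byte[9]=8D: continuation. acc=(acc<<6)|0x0D=0x2BCD
Completed: cp=U+2BCD (starts at byte 7)
Byte[10]=F0: 4-byte lead, need 3 cont bytes. acc=0x0
Byte[11]=92: continuation. acc=(acc<<6)|0x12=0x12
Byte[12]=AF: continuation. acc=(acc<<6)|0x2F=0x4AF
Byte[13]: stream ended, expected continuation. INVALID

Answer: 13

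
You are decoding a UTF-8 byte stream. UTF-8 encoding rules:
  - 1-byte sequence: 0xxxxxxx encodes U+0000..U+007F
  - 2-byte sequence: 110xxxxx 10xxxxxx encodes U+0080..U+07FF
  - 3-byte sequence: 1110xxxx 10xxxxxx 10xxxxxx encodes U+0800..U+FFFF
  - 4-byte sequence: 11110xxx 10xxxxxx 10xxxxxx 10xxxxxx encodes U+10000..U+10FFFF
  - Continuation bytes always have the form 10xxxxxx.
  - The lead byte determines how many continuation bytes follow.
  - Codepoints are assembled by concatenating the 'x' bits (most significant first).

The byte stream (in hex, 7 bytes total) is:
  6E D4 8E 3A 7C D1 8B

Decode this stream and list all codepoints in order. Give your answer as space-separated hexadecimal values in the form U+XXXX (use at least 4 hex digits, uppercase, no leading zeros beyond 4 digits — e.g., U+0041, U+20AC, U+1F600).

Answer: U+006E U+050E U+003A U+007C U+044B

Derivation:
Byte[0]=6E: 1-byte ASCII. cp=U+006E
Byte[1]=D4: 2-byte lead, need 1 cont bytes. acc=0x14
Byte[2]=8E: continuation. acc=(acc<<6)|0x0E=0x50E
Completed: cp=U+050E (starts at byte 1)
Byte[3]=3A: 1-byte ASCII. cp=U+003A
Byte[4]=7C: 1-byte ASCII. cp=U+007C
Byte[5]=D1: 2-byte lead, need 1 cont bytes. acc=0x11
Byte[6]=8B: continuation. acc=(acc<<6)|0x0B=0x44B
Completed: cp=U+044B (starts at byte 5)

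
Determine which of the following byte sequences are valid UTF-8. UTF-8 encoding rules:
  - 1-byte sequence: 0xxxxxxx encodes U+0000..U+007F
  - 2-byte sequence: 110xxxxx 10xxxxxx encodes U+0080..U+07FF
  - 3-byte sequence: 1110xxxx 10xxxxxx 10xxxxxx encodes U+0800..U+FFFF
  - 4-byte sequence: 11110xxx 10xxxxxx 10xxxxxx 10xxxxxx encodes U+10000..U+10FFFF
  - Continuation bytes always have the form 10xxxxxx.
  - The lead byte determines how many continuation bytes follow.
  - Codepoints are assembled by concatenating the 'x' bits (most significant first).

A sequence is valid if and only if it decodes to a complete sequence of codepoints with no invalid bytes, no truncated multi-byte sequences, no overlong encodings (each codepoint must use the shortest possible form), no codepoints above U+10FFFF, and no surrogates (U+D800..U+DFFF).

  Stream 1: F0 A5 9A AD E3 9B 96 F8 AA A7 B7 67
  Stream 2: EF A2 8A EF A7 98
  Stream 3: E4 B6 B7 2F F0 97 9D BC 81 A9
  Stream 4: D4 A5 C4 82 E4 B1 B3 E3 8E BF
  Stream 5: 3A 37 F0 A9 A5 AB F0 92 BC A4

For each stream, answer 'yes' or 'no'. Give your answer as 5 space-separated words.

Stream 1: error at byte offset 7. INVALID
Stream 2: decodes cleanly. VALID
Stream 3: error at byte offset 8. INVALID
Stream 4: decodes cleanly. VALID
Stream 5: decodes cleanly. VALID

Answer: no yes no yes yes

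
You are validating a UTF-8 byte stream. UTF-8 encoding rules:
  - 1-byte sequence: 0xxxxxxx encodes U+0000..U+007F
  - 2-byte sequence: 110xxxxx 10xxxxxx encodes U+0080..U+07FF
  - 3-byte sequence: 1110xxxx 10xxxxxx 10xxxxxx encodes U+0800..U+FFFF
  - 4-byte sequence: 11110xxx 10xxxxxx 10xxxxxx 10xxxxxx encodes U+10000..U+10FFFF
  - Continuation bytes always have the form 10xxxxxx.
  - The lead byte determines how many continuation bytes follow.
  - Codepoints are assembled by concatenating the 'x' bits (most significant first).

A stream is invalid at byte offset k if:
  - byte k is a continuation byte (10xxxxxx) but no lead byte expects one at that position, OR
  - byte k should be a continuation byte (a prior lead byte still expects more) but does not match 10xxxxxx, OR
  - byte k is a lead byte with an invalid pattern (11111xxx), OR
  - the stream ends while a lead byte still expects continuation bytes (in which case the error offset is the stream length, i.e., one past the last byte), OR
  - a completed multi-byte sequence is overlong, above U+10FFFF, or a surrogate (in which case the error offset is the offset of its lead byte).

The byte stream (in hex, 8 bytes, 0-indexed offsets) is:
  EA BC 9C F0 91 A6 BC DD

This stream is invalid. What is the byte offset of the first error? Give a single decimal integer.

Byte[0]=EA: 3-byte lead, need 2 cont bytes. acc=0xA
Byte[1]=BC: continuation. acc=(acc<<6)|0x3C=0x2BC
Byte[2]=9C: continuation. acc=(acc<<6)|0x1C=0xAF1C
Completed: cp=U+AF1C (starts at byte 0)
Byte[3]=F0: 4-byte lead, need 3 cont bytes. acc=0x0
Byte[4]=91: continuation. acc=(acc<<6)|0x11=0x11
Byte[5]=A6: continuation. acc=(acc<<6)|0x26=0x466
Byte[6]=BC: continuation. acc=(acc<<6)|0x3C=0x119BC
Completed: cp=U+119BC (starts at byte 3)
Byte[7]=DD: 2-byte lead, need 1 cont bytes. acc=0x1D
Byte[8]: stream ended, expected continuation. INVALID

Answer: 8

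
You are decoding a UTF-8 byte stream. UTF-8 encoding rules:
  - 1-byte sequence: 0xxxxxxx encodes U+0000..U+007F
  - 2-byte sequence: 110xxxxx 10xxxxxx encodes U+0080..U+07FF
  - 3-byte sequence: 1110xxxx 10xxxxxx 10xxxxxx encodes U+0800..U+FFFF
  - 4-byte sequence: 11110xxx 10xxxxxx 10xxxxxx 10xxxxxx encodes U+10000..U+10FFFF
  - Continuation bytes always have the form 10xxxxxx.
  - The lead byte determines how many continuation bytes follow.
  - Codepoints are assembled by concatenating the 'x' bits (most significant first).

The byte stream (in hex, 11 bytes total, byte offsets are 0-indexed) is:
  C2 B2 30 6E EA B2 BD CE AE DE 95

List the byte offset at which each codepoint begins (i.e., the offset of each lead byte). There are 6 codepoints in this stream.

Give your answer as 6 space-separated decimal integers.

Answer: 0 2 3 4 7 9

Derivation:
Byte[0]=C2: 2-byte lead, need 1 cont bytes. acc=0x2
Byte[1]=B2: continuation. acc=(acc<<6)|0x32=0xB2
Completed: cp=U+00B2 (starts at byte 0)
Byte[2]=30: 1-byte ASCII. cp=U+0030
Byte[3]=6E: 1-byte ASCII. cp=U+006E
Byte[4]=EA: 3-byte lead, need 2 cont bytes. acc=0xA
Byte[5]=B2: continuation. acc=(acc<<6)|0x32=0x2B2
Byte[6]=BD: continuation. acc=(acc<<6)|0x3D=0xACBD
Completed: cp=U+ACBD (starts at byte 4)
Byte[7]=CE: 2-byte lead, need 1 cont bytes. acc=0xE
Byte[8]=AE: continuation. acc=(acc<<6)|0x2E=0x3AE
Completed: cp=U+03AE (starts at byte 7)
Byte[9]=DE: 2-byte lead, need 1 cont bytes. acc=0x1E
Byte[10]=95: continuation. acc=(acc<<6)|0x15=0x795
Completed: cp=U+0795 (starts at byte 9)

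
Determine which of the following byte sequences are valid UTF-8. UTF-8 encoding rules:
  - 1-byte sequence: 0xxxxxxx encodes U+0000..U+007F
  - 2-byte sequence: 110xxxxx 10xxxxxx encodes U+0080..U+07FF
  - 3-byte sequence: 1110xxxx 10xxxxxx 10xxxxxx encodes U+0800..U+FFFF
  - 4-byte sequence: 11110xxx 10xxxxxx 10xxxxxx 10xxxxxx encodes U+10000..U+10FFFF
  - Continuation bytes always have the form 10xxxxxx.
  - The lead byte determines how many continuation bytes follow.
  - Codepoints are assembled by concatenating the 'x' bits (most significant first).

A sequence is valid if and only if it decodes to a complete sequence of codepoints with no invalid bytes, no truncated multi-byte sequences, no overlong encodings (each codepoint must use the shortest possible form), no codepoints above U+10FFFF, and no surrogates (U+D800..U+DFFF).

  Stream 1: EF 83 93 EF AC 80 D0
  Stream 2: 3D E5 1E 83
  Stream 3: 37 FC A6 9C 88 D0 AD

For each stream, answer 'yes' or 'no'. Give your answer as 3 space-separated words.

Answer: no no no

Derivation:
Stream 1: error at byte offset 7. INVALID
Stream 2: error at byte offset 2. INVALID
Stream 3: error at byte offset 1. INVALID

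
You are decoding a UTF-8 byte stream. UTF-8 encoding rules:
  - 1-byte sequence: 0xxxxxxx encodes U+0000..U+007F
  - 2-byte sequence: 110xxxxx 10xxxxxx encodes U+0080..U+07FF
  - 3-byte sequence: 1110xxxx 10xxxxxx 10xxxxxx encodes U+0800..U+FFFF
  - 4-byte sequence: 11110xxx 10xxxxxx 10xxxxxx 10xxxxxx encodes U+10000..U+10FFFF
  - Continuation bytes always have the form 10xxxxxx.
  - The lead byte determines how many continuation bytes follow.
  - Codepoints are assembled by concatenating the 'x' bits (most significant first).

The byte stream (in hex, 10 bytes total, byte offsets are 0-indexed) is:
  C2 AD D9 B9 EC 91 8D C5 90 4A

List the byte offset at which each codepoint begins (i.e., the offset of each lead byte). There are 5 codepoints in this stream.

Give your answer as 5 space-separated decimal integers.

Byte[0]=C2: 2-byte lead, need 1 cont bytes. acc=0x2
Byte[1]=AD: continuation. acc=(acc<<6)|0x2D=0xAD
Completed: cp=U+00AD (starts at byte 0)
Byte[2]=D9: 2-byte lead, need 1 cont bytes. acc=0x19
Byte[3]=B9: continuation. acc=(acc<<6)|0x39=0x679
Completed: cp=U+0679 (starts at byte 2)
Byte[4]=EC: 3-byte lead, need 2 cont bytes. acc=0xC
Byte[5]=91: continuation. acc=(acc<<6)|0x11=0x311
Byte[6]=8D: continuation. acc=(acc<<6)|0x0D=0xC44D
Completed: cp=U+C44D (starts at byte 4)
Byte[7]=C5: 2-byte lead, need 1 cont bytes. acc=0x5
Byte[8]=90: continuation. acc=(acc<<6)|0x10=0x150
Completed: cp=U+0150 (starts at byte 7)
Byte[9]=4A: 1-byte ASCII. cp=U+004A

Answer: 0 2 4 7 9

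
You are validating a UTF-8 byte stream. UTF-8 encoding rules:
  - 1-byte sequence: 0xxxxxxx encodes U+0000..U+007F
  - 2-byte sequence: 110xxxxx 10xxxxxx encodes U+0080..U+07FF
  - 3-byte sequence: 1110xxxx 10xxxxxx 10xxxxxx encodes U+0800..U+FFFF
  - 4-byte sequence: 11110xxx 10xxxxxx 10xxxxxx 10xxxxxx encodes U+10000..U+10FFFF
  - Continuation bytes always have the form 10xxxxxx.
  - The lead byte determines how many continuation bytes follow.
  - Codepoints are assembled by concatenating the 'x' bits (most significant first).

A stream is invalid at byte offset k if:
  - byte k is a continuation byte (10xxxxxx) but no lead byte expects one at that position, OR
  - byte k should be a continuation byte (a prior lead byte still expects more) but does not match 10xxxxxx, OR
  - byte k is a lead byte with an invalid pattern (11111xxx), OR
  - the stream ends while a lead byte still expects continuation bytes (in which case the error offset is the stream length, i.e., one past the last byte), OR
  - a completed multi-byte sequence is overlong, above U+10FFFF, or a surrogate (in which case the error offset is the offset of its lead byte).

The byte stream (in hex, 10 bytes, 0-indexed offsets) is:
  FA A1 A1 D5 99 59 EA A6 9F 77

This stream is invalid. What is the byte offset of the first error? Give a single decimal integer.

Answer: 0

Derivation:
Byte[0]=FA: INVALID lead byte (not 0xxx/110x/1110/11110)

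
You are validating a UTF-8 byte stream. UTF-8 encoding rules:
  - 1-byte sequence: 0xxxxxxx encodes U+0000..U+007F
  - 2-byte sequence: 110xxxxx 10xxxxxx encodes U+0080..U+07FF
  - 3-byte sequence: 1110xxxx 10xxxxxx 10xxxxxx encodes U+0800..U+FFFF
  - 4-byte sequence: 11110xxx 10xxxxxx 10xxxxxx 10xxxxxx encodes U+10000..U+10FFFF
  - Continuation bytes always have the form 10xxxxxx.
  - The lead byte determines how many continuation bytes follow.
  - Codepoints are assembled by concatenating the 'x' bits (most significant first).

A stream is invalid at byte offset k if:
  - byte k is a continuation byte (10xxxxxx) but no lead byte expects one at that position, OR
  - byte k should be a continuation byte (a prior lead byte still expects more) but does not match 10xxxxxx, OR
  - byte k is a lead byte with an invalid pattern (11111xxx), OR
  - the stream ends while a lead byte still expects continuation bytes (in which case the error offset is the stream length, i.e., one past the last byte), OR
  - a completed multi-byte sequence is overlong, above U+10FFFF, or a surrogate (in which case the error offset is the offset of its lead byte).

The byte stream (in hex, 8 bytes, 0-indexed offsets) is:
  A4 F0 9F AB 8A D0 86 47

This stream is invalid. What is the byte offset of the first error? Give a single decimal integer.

Answer: 0

Derivation:
Byte[0]=A4: INVALID lead byte (not 0xxx/110x/1110/11110)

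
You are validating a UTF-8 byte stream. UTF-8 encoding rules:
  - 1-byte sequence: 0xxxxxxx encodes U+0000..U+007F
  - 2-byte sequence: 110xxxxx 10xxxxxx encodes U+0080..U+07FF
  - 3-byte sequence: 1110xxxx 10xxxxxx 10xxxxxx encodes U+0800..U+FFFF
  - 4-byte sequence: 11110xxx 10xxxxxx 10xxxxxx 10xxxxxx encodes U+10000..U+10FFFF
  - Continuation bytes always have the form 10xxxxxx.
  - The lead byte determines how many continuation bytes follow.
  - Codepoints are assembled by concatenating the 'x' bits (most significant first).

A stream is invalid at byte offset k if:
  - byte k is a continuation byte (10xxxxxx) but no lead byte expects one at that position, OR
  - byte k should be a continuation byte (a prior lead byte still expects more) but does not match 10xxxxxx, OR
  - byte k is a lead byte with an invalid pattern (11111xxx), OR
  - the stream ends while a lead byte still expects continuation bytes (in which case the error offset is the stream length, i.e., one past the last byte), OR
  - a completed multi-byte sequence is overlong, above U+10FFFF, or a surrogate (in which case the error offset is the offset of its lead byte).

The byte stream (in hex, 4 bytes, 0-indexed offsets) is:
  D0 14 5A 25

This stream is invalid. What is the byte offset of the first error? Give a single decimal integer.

Answer: 1

Derivation:
Byte[0]=D0: 2-byte lead, need 1 cont bytes. acc=0x10
Byte[1]=14: expected 10xxxxxx continuation. INVALID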